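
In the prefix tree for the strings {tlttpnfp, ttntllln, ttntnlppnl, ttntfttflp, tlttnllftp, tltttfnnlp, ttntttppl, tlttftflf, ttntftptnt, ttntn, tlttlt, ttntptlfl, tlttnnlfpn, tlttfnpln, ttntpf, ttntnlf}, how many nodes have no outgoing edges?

A leaf is a node with no children — equivalently, the end of a word that is not a proper prefix of any other stored word.
Those words: "tlttfnpln", "tlttftflf", "tlttlt", "tlttnllftp", "tlttnnlfpn", "tlttpnfp", "tltttfnnlp", "ttntftptnt", "ttntfttflp", "ttntllln", "ttntnlf", "ttntnlppnl", "ttntpf", "ttntptlfl", "ttntttppl"
Leaf count: 15

15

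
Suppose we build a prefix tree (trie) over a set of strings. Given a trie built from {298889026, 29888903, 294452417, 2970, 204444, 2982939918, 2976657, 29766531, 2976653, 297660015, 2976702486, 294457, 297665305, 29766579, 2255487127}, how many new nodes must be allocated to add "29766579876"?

"29766579" is already a path in the trie; the remaining "876" must be added.
Each of the 3 remaining characters creates one node.

3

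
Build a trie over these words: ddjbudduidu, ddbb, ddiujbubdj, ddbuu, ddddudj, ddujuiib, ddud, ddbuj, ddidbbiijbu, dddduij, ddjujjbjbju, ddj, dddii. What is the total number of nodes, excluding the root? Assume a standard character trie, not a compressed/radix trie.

Count nodes per top-level branch (shared prefixes stored once):
  'd'-branch (ddbb, ddbuj, ddbuu, ddddudj, dddduij, dddii, ddidbbiijbu, ddiujbubdj, ddj, ddjbudduidu, ddjujjbjbju, ddud, ddujuiib): 56 nodes
Sum: 56

56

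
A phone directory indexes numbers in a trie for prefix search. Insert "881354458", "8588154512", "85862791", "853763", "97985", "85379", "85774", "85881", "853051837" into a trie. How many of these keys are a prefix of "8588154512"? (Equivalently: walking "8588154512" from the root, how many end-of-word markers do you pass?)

2

Traverse "8588154512" character by character; count nodes along the way that are marked as word ends.
Prefixes of the query that are stored words: "85881", "8588154512"
Count: 2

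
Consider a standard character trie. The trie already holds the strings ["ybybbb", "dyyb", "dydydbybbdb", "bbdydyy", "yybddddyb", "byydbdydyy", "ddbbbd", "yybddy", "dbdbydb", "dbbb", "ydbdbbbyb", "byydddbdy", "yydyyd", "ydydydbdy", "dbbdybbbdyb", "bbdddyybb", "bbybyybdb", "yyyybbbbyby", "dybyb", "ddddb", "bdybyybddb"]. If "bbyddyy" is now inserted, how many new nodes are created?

4

Walking "bbyddyy" from the root, the first 3 characters ("bby") follow existing edges; "d" is the first miss.
New nodes needed: |"bbyddyy"| − 3 = 7 − 3 = 4.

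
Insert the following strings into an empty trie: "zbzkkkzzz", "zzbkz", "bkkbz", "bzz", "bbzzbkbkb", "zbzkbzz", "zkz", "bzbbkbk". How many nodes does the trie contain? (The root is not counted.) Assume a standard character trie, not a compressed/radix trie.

Trace insertions, counting only characters that open a new branch:
  "zbzkkkzzz" → 9 new (z, b, z, k, k, k, z, z, z)
  "zzbkz" → prefix "z" already present; 4 new (z, b, k, z)
  "bkkbz" → 5 new (b, k, k, b, z)
  "bzz" → prefix "b" already present; 2 new (z, z)
  "bbzzbkbkb" → prefix "b" already present; 8 new (b, z, z, b, k, b, k, b)
  "zbzkbzz" → prefix "zbzk" already present; 3 new (b, z, z)
  "zkz" → prefix "z" already present; 2 new (k, z)
  "bzbbkbk" → prefix "bz" already present; 5 new (b, b, k, b, k)
Total nodes = 9 + 4 + 5 + 2 + 8 + 3 + 2 + 5 = 38

38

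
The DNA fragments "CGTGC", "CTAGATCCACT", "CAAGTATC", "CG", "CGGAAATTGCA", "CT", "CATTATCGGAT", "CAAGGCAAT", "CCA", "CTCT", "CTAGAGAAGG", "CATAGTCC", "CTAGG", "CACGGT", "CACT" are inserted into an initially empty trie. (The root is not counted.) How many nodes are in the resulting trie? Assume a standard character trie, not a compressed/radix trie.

For each word, the new-node count is its length minus the longest prefix already in the trie:
  "CGTGC" → 5 new (C, G, T, G, C)
  "CTAGATCCACT" → prefix "C" already present; 10 new (T, A, G, A, T, C, C, A, C, T)
  "CAAGTATC" → prefix "C" already present; 7 new (A, A, G, T, A, T, C)
  "CG" → prefix "CG" already present; 0 new (none)
  "CGGAAATTGCA" → prefix "CG" already present; 9 new (G, A, A, A, T, T, G, C, A)
  "CT" → prefix "CT" already present; 0 new (none)
  "CATTATCGGAT" → prefix "CA" already present; 9 new (T, T, A, T, C, G, G, A, T)
  "CAAGGCAAT" → prefix "CAAG" already present; 5 new (G, C, A, A, T)
  "CCA" → prefix "C" already present; 2 new (C, A)
  "CTCT" → prefix "CT" already present; 2 new (C, T)
  "CTAGAGAAGG" → prefix "CTAGA" already present; 5 new (G, A, A, G, G)
  "CATAGTCC" → prefix "CAT" already present; 5 new (A, G, T, C, C)
  "CTAGG" → prefix "CTAG" already present; 1 new (G)
  "CACGGT" → prefix "CA" already present; 4 new (C, G, G, T)
  "CACT" → prefix "CAC" already present; 1 new (T)
Total nodes = 5 + 10 + 7 + 0 + 9 + 0 + 9 + 5 + 2 + 2 + 5 + 5 + 1 + 4 + 1 = 65

65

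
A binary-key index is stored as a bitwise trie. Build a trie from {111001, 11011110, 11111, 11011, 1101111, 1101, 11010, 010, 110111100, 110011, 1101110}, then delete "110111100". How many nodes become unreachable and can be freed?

Walk "110111100" from the leaf back toward the root, removing each node that no remaining word uses.
The suffix "0" (1 node) is used only by "110111100"; "11011110" is itself a stored word, so pruning stops there.
Nodes removed: 1

1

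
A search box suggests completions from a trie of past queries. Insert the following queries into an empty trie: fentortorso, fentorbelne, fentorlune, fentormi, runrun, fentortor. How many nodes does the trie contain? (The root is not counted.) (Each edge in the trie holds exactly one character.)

Trie structure (* marks end of a word):
(root)
├─ f
│  └─ e
│     └─ n
│        └─ t
│           └─ o
│              └─ r
│                 ├─ b
│                 │  └─ e
│                 │     └─ l
│                 │        └─ n
│                 │           └─ e *
│                 ├─ l
│                 │  └─ u
│                 │     └─ n
│                 │        └─ e *
│                 ├─ m
│                 │  └─ i *
│                 └─ t
│                    └─ o
│                       └─ r *
│                          └─ s
│                             └─ o *
└─ r
   └─ u
      └─ n
         └─ r
            └─ u
               └─ n *
Counting every labelled node above: 28.

28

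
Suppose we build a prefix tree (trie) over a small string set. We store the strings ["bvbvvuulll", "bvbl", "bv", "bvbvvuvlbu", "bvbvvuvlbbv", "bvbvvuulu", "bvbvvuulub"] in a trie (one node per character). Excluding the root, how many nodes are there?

Trie structure (* marks end of a word):
(root)
└─ b
   └─ v *
      └─ b
         ├─ l *
         └─ v
            └─ v
               └─ u
                  ├─ u
                  │  └─ l
                  │     ├─ l
                  │     │  └─ l *
                  │     └─ u *
                  │        └─ b *
                  └─ v
                     └─ l
                        └─ b
                           ├─ b
                           │  └─ v *
                           └─ u *
Counting every labelled node above: 19.

19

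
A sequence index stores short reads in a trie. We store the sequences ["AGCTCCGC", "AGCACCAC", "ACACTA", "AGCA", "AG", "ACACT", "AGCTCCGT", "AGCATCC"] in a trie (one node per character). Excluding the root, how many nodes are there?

22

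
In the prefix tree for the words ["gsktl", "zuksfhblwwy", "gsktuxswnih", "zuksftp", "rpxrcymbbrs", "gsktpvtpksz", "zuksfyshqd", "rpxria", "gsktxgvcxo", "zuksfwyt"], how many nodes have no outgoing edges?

Leaves are exactly the stored words that no other stored word extends.
Those words: "gsktl", "gsktpvtpksz", "gsktuxswnih", "gsktxgvcxo", "rpxrcymbbrs", "rpxria", "zuksfhblwwy", "zuksftp", "zuksfwyt", "zuksfyshqd"
Leaf count: 10

10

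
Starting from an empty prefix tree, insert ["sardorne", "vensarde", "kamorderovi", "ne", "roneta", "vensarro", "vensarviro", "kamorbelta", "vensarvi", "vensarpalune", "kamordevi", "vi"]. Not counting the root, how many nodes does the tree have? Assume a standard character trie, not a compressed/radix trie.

For each word, the new-node count is its length minus the longest prefix already in the trie:
  "sardorne" → 8 new (s, a, r, d, o, r, n, e)
  "vensarde" → 8 new (v, e, n, s, a, r, d, e)
  "kamorderovi" → 11 new (k, a, m, o, r, d, e, r, o, v, i)
  "ne" → 2 new (n, e)
  "roneta" → 6 new (r, o, n, e, t, a)
  "vensarro" → prefix "vensar" already present; 2 new (r, o)
  "vensarviro" → prefix "vensar" already present; 4 new (v, i, r, o)
  "kamorbelta" → prefix "kamor" already present; 5 new (b, e, l, t, a)
  "vensarvi" → prefix "vensarvi" already present; 0 new (none)
  "vensarpalune" → prefix "vensar" already present; 6 new (p, a, l, u, n, e)
  "kamordevi" → prefix "kamorde" already present; 2 new (v, i)
  "vi" → prefix "v" already present; 1 new (i)
Total nodes = 8 + 8 + 11 + 2 + 6 + 2 + 4 + 5 + 0 + 6 + 2 + 1 = 55

55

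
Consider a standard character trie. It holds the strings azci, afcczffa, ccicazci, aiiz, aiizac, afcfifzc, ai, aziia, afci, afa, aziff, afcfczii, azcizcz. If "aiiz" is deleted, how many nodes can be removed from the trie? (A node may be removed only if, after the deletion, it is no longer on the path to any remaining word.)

0

Walk "aiiz" from the leaf back toward the root, removing each node that no remaining word uses.
Every node on "aiiz" is still needed (e.g. by "aiizac"), so nothing is freed.
Nodes removed: 0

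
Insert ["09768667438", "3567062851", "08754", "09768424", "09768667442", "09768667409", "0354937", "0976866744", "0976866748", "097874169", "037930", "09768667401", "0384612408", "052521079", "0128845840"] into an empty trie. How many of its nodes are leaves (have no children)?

14

A leaf is a node with no children — equivalently, the end of a word that is not a proper prefix of any other stored word.
Those words: "0128845840", "0354937", "037930", "0384612408", "052521079", "08754", "09768424", "09768667401", "09768667409", "09768667438", "09768667442", "0976866748", "097874169", "3567062851"
Leaf count: 14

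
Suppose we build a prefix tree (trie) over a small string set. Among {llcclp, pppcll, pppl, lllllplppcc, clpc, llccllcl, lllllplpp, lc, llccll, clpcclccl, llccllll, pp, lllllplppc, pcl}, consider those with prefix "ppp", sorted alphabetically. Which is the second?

Filter for "ppp…" and sort: "pppcll", "pppl"
Position 2: pppl

pppl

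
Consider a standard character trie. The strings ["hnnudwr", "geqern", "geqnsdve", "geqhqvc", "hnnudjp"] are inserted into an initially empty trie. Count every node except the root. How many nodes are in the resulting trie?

24

Trace insertions, counting only characters that open a new branch:
  "hnnudwr" → 7 new (h, n, n, u, d, w, r)
  "geqern" → 6 new (g, e, q, e, r, n)
  "geqnsdve" → prefix "geq" already present; 5 new (n, s, d, v, e)
  "geqhqvc" → prefix "geq" already present; 4 new (h, q, v, c)
  "hnnudjp" → prefix "hnnud" already present; 2 new (j, p)
Total nodes = 7 + 6 + 5 + 4 + 2 = 24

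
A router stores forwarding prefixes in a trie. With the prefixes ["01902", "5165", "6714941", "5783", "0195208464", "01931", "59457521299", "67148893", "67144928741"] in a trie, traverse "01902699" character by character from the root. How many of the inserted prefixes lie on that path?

Walk "01902699" from the root; an end-of-word marker is hit whenever a stored word is a prefix of "01902699".
Prefixes of the query that are stored words: "01902"
Count: 1

1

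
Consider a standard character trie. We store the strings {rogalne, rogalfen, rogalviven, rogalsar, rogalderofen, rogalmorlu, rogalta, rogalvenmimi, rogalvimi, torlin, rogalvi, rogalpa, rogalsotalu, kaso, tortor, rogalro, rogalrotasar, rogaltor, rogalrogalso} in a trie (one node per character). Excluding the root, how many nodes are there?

74

For each word, the new-node count is its length minus the longest prefix already in the trie:
  "rogalne" → 7 new (r, o, g, a, l, n, e)
  "rogalfen" → prefix "rogal" already present; 3 new (f, e, n)
  "rogalviven" → prefix "rogal" already present; 5 new (v, i, v, e, n)
  "rogalsar" → prefix "rogal" already present; 3 new (s, a, r)
  "rogalderofen" → prefix "rogal" already present; 7 new (d, e, r, o, f, e, n)
  "rogalmorlu" → prefix "rogal" already present; 5 new (m, o, r, l, u)
  "rogalta" → prefix "rogal" already present; 2 new (t, a)
  "rogalvenmimi" → prefix "rogalv" already present; 6 new (e, n, m, i, m, i)
  "rogalvimi" → prefix "rogalvi" already present; 2 new (m, i)
  "torlin" → 6 new (t, o, r, l, i, n)
  "rogalvi" → prefix "rogalvi" already present; 0 new (none)
  "rogalpa" → prefix "rogal" already present; 2 new (p, a)
  "rogalsotalu" → prefix "rogals" already present; 5 new (o, t, a, l, u)
  "kaso" → 4 new (k, a, s, o)
  "tortor" → prefix "tor" already present; 3 new (t, o, r)
  "rogalro" → prefix "rogal" already present; 2 new (r, o)
  "rogalrotasar" → prefix "rogalro" already present; 5 new (t, a, s, a, r)
  "rogaltor" → prefix "rogalt" already present; 2 new (o, r)
  "rogalrogalso" → prefix "rogalro" already present; 5 new (g, a, l, s, o)
Total nodes = 7 + 3 + 5 + 3 + 7 + 5 + 2 + 6 + 2 + 6 + 0 + 2 + 5 + 4 + 3 + 2 + 5 + 2 + 5 = 74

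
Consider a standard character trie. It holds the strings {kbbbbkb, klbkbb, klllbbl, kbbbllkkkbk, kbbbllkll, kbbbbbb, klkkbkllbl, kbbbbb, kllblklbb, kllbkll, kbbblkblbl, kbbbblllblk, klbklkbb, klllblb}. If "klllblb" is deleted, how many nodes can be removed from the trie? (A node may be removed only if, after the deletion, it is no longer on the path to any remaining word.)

A node on "klllblb"'s path can go only if nothing else ends at it or branches off below it.
The suffix "lb" (2 nodes) is used only by "klllblb"; the node for "klllb" still has the child "b", so pruning stops there.
Nodes removed: 2

2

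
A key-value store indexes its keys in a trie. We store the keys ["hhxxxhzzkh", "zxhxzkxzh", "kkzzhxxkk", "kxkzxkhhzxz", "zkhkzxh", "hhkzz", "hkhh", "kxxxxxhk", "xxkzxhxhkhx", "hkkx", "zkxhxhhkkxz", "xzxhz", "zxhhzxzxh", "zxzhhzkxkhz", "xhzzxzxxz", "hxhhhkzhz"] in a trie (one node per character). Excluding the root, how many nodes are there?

113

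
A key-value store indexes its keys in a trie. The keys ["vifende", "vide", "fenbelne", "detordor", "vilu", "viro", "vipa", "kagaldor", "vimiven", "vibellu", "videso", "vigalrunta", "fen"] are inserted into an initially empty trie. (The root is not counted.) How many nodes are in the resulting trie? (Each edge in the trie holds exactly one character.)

Insert word by word; a character creates a node only if that edge doesn't already exist:
  "vifende" → 7 new (v, i, f, e, n, d, e)
  "vide" → prefix "vi" already present; 2 new (d, e)
  "fenbelne" → 8 new (f, e, n, b, e, l, n, e)
  "detordor" → 8 new (d, e, t, o, r, d, o, r)
  "vilu" → prefix "vi" already present; 2 new (l, u)
  "viro" → prefix "vi" already present; 2 new (r, o)
  "vipa" → prefix "vi" already present; 2 new (p, a)
  "kagaldor" → 8 new (k, a, g, a, l, d, o, r)
  "vimiven" → prefix "vi" already present; 5 new (m, i, v, e, n)
  "vibellu" → prefix "vi" already present; 5 new (b, e, l, l, u)
  "videso" → prefix "vide" already present; 2 new (s, o)
  "vigalrunta" → prefix "vi" already present; 8 new (g, a, l, r, u, n, t, a)
  "fen" → prefix "fen" already present; 0 new (none)
Total nodes = 7 + 2 + 8 + 8 + 2 + 2 + 2 + 8 + 5 + 5 + 2 + 8 + 0 = 59

59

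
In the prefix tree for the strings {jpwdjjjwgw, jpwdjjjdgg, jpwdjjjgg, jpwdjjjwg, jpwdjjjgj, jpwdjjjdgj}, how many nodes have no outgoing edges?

A leaf is a node with no children — equivalently, the end of a word that is not a proper prefix of any other stored word.
Those words: "jpwdjjjdgg", "jpwdjjjdgj", "jpwdjjjgg", "jpwdjjjgj", "jpwdjjjwgw"
Leaf count: 5

5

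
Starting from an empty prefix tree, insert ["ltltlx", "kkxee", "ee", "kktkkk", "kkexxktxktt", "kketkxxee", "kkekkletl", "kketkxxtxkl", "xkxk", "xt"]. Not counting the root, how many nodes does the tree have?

Insert word by word; a character creates a node only if that edge doesn't already exist:
  "ltltlx" → 6 new (l, t, l, t, l, x)
  "kkxee" → 5 new (k, k, x, e, e)
  "ee" → 2 new (e, e)
  "kktkkk" → prefix "kk" already present; 4 new (t, k, k, k)
  "kkexxktxktt" → prefix "kk" already present; 9 new (e, x, x, k, t, x, k, t, t)
  "kketkxxee" → prefix "kke" already present; 6 new (t, k, x, x, e, e)
  "kkekkletl" → prefix "kke" already present; 6 new (k, k, l, e, t, l)
  "kketkxxtxkl" → prefix "kketkxx" already present; 4 new (t, x, k, l)
  "xkxk" → 4 new (x, k, x, k)
  "xt" → prefix "x" already present; 1 new (t)
Total nodes = 6 + 5 + 2 + 4 + 9 + 6 + 6 + 4 + 4 + 1 = 47

47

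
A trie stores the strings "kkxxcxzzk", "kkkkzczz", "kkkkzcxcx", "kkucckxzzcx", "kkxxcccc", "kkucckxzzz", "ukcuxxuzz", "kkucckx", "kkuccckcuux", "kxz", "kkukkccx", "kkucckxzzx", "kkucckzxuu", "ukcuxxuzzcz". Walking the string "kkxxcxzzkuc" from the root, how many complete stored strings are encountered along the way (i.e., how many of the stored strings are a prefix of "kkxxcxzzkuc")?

1

Check each prefix of "kkxxcxzzkuc" against the stored set — each match is an end-marker on the path.
Prefixes of the query that are stored words: "kkxxcxzzk"
Count: 1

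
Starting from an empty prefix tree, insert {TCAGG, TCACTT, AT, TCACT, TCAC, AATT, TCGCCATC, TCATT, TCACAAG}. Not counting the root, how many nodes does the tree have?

24

Count nodes per top-level branch (shared prefixes stored once):
  'A'-branch (AATT, AT): 5 nodes
  'T'-branch (TCAC, TCACAAG, TCACT, TCACTT, TCAGG, TCATT, TCGCCATC): 19 nodes
Sum: 24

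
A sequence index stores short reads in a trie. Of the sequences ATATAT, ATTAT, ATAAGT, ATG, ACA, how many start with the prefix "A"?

Traverse to the node for "A", then collect every word in that subtree.
Matches: "ACA", "ATAAGT", "ATATAT", "ATG", "ATTAT"
Count: 5

5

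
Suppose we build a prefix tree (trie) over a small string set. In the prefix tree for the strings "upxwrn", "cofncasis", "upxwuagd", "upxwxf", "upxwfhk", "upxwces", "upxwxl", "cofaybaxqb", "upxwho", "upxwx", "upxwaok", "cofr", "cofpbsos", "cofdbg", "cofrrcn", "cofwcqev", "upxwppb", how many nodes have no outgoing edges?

15

A leaf is a node with no children — equivalently, the end of a word that is not a proper prefix of any other stored word.
Those words: "cofaybaxqb", "cofdbg", "cofncasis", "cofpbsos", "cofrrcn", "cofwcqev", "upxwaok", "upxwces", "upxwfhk", "upxwho", "upxwppb", "upxwrn", "upxwuagd", "upxwxf", "upxwxl"
Leaf count: 15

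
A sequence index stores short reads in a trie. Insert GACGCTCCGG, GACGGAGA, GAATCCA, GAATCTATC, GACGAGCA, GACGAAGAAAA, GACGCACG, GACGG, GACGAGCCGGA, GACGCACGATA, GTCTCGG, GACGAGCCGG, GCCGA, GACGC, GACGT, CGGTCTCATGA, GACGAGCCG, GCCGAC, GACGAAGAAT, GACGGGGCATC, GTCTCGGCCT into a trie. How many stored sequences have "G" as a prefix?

20

Filter for entries beginning with "G":
Words under "G": GAATCCA, GAATCTATC, GACGAAGAAAA, GACGAAGAAT, GACGAGCA, GACGAGCCG, GACGAGCCGG, GACGAGCCGGA, GACGC, GACGCACG, GACGCACGATA, GACGCTCCGG, GACGG, GACGGAGA, GACGGGGCATC, GACGT, GCCGA, GCCGAC, GTCTCGG, GTCTCGGCCT
Count: 20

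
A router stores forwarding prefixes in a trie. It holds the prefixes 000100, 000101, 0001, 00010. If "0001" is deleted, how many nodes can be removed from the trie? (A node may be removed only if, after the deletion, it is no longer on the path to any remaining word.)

0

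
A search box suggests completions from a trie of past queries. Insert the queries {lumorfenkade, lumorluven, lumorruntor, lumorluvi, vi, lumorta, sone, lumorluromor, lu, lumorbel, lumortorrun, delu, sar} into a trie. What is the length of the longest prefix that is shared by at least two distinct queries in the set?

The deepest shared node is where two words last agree before diverging.
e.g. "lumorluven" and "lumorluvi" share the prefix "lumorluv" of length 8; no pair shares a longer one.
Longest shared-prefix length: 8

8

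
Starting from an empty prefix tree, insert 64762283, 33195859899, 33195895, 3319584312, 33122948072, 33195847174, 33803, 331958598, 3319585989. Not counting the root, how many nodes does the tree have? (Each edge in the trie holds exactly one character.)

Trie structure (* marks end of a word):
(root)
├─ 3
│  └─ 3
│     ├─ 1
│     │  ├─ 2
│     │  │  └─ 2
│     │  │     └─ 9
│     │  │        └─ 4
│     │  │           └─ 8
│     │  │              └─ 0
│     │  │                 └─ 7
│     │  │                    └─ 2 *
│     │  └─ 9
│     │     └─ 5
│     │        └─ 8
│     │           ├─ 4
│     │           │  ├─ 3
│     │           │  │  └─ 1
│     │           │  │     └─ 2 *
│     │           │  └─ 7
│     │           │     └─ 1
│     │           │        └─ 7
│     │           │           └─ 4 *
│     │           ├─ 5
│     │           │  └─ 9
│     │           │     └─ 8 *
│     │           │        └─ 9 *
│     │           │           └─ 9 *
│     │           └─ 9
│     │              └─ 5 *
│     └─ 8
│        └─ 0
│           └─ 3 *
└─ 6
   └─ 4
      └─ 7
         └─ 6
            └─ 2
               └─ 2
                  └─ 8
                     └─ 3 *
Counting every labelled node above: 40.

40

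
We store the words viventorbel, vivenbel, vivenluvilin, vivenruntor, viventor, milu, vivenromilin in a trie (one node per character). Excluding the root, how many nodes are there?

37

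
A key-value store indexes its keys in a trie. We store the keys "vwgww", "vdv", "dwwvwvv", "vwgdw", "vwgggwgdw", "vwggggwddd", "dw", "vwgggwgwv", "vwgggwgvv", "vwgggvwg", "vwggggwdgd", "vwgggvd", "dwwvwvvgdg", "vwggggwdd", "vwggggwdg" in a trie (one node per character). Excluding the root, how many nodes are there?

Insert word by word; a character creates a node only if that edge doesn't already exist:
  "vwgww" → 5 new (v, w, g, w, w)
  "vdv" → prefix "v" already present; 2 new (d, v)
  "dwwvwvv" → 7 new (d, w, w, v, w, v, v)
  "vwgdw" → prefix "vwg" already present; 2 new (d, w)
  "vwgggwgdw" → prefix "vwg" already present; 6 new (g, g, w, g, d, w)
  "vwggggwddd" → prefix "vwggg" already present; 5 new (g, w, d, d, d)
  "dw" → prefix "dw" already present; 0 new (none)
  "vwgggwgwv" → prefix "vwgggwg" already present; 2 new (w, v)
  "vwgggwgvv" → prefix "vwgggwg" already present; 2 new (v, v)
  "vwgggvwg" → prefix "vwggg" already present; 3 new (v, w, g)
  "vwggggwdgd" → prefix "vwggggwd" already present; 2 new (g, d)
  "vwgggvd" → prefix "vwgggv" already present; 1 new (d)
  "dwwvwvvgdg" → prefix "dwwvwvv" already present; 3 new (g, d, g)
  "vwggggwdd" → prefix "vwggggwdd" already present; 0 new (none)
  "vwggggwdg" → prefix "vwggggwdg" already present; 0 new (none)
Total nodes = 5 + 2 + 7 + 2 + 6 + 5 + 0 + 2 + 2 + 3 + 2 + 1 + 3 + 0 + 0 = 40

40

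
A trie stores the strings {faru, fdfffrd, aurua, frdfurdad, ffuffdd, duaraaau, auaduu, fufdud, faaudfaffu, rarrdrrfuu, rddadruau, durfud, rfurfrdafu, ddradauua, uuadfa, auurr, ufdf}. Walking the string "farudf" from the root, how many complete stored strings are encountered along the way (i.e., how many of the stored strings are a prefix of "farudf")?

Check each prefix of "farudf" against the stored set — each match is an end-marker on the path.
Prefixes of the query that are stored words: "faru"
Count: 1

1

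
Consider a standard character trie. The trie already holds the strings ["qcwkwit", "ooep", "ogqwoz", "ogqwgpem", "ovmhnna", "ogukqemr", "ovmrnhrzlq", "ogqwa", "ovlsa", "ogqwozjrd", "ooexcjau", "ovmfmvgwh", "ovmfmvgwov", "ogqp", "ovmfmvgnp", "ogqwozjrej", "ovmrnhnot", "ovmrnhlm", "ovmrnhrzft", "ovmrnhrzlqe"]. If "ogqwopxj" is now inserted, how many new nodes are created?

3

Walking "ogqwopxj" from the root, the first 5 characters ("ogqwo") follow existing edges; "p" is the first miss.
New nodes needed: |"ogqwopxj"| − 5 = 8 − 5 = 3.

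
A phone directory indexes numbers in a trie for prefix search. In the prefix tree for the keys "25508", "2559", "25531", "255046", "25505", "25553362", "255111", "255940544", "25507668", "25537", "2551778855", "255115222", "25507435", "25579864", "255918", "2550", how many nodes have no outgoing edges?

A leaf is a node with no children — equivalently, the end of a word that is not a proper prefix of any other stored word.
Those words: "255046", "25505", "25507435", "25507668", "25508", "255111", "255115222", "2551778855", "25531", "25537", "25553362", "25579864", "255918", "255940544"
Leaf count: 14

14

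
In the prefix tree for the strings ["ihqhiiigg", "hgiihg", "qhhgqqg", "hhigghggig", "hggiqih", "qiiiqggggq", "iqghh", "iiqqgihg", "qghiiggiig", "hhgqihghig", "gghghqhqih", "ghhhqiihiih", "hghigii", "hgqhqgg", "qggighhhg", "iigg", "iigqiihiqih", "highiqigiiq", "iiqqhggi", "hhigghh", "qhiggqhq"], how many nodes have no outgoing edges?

A leaf is a node with no children — equivalently, the end of a word that is not a proper prefix of any other stored word.
Those words: "gghghqhqih", "ghhhqiihiih", "hggiqih", "hghigii", "hgiihg", "hgqhqgg", "hhgqihghig", "hhigghggig", "hhigghh", "highiqigiiq", "ihqhiiigg", "iigg", "iigqiihiqih", "iiqqgihg", "iiqqhggi", "iqghh", "qggighhhg", "qghiiggiig", "qhhgqqg", "qhiggqhq", "qiiiqggggq"
Leaf count: 21

21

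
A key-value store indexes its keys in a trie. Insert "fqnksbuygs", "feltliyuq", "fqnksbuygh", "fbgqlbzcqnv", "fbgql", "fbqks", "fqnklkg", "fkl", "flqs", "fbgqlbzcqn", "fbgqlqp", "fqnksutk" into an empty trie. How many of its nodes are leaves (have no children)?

A leaf is a node with no children — equivalently, the end of a word that is not a proper prefix of any other stored word.
Those words: "fbgqlbzcqnv", "fbgqlqp", "fbqks", "feltliyuq", "fkl", "flqs", "fqnklkg", "fqnksbuygh", "fqnksbuygs", "fqnksutk"
Leaf count: 10

10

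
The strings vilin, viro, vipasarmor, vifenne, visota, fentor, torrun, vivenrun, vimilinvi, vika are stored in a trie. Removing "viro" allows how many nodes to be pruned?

2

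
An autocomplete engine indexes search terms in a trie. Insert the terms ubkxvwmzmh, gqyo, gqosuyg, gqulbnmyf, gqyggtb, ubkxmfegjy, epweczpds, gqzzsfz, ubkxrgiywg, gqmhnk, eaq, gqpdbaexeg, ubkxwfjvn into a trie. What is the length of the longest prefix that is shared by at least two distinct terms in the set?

4

Equivalently: take the maximum, over all pairs, of their longest common prefix length.
"ubkxmfegjy" and "ubkxrgiywg" agree on "ubkx" (4 characters) before diverging; nothing deeper is shared.
Longest shared-prefix length: 4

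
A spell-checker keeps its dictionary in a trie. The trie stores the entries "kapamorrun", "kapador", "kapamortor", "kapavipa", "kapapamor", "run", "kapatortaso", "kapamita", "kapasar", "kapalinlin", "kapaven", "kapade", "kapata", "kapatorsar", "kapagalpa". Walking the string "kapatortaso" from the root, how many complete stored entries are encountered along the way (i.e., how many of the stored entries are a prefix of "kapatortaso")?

1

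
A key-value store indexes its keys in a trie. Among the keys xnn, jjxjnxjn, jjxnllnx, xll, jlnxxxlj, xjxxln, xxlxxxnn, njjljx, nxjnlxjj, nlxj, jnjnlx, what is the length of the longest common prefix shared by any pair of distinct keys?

The deepest shared node is where two words last agree before diverging.
e.g. "jjxjnxjn" and "jjxnllnx" share the prefix "jjx" of length 3; no pair shares a longer one.
Longest shared-prefix length: 3

3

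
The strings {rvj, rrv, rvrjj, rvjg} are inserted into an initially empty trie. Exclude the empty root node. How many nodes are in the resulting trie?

9

Trace insertions, counting only characters that open a new branch:
  "rvj" → 3 new (r, v, j)
  "rrv" → prefix "r" already present; 2 new (r, v)
  "rvrjj" → prefix "rv" already present; 3 new (r, j, j)
  "rvjg" → prefix "rvj" already present; 1 new (g)
Total nodes = 3 + 2 + 3 + 1 = 9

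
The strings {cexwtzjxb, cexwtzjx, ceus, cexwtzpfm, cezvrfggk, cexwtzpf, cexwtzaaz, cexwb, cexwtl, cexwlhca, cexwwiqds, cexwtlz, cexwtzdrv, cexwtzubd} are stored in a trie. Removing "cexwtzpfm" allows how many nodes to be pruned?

1

A node on "cexwtzpfm"'s path can go only if nothing else ends at it or branches off below it.
The suffix "m" (1 node) is used only by "cexwtzpfm"; "cexwtzpf" is itself a stored word, so pruning stops there.
Nodes removed: 1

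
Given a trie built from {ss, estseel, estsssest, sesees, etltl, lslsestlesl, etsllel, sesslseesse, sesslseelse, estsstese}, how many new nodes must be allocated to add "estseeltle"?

3

The longest prefix of "estseeltle" already in the trie is "estseel" (length 7).
Each of the 3 remaining characters creates one node.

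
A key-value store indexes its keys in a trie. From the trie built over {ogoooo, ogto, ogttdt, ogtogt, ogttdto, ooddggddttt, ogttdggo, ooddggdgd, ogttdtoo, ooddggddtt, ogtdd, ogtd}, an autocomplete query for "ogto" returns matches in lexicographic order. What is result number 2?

ogtogt

Words with prefix "ogto", in lexicographic order: "ogto", "ogtogt"
Position 2: ogtogt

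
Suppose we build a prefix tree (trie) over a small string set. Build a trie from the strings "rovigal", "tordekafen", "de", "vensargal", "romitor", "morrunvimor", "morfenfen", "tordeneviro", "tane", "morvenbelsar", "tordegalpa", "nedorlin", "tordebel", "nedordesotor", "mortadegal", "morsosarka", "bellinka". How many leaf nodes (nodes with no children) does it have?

A leaf is a node with no children — equivalently, the end of a word that is not a proper prefix of any other stored word.
Those words: "bellinka", "de", "morfenfen", "morrunvimor", "morsosarka", "mortadegal", "morvenbelsar", "nedordesotor", "nedorlin", "romitor", "rovigal", "tane", "tordebel", "tordegalpa", "tordekafen", "tordeneviro", "vensargal"
Leaf count: 17

17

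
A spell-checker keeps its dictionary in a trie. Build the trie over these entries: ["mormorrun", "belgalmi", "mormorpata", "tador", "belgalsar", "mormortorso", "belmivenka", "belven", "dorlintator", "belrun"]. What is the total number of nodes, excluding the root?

58

Insert word by word; a character creates a node only if that edge doesn't already exist:
  "mormorrun" → 9 new (m, o, r, m, o, r, r, u, n)
  "belgalmi" → 8 new (b, e, l, g, a, l, m, i)
  "mormorpata" → prefix "mormor" already present; 4 new (p, a, t, a)
  "tador" → 5 new (t, a, d, o, r)
  "belgalsar" → prefix "belgal" already present; 3 new (s, a, r)
  "mormortorso" → prefix "mormor" already present; 5 new (t, o, r, s, o)
  "belmivenka" → prefix "bel" already present; 7 new (m, i, v, e, n, k, a)
  "belven" → prefix "bel" already present; 3 new (v, e, n)
  "dorlintator" → 11 new (d, o, r, l, i, n, t, a, t, o, r)
  "belrun" → prefix "bel" already present; 3 new (r, u, n)
Total nodes = 9 + 8 + 4 + 5 + 3 + 5 + 7 + 3 + 11 + 3 = 58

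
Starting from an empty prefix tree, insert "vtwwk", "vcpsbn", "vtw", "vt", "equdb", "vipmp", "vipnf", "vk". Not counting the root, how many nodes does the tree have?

22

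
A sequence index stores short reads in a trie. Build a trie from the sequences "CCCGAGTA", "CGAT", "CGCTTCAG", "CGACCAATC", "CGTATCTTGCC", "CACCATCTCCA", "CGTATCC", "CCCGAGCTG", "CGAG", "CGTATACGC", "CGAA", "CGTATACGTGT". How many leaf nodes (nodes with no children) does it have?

Leaves are exactly the stored words that no other stored word extends.
Those words: "CACCATCTCCA", "CCCGAGCTG", "CCCGAGTA", "CGAA", "CGACCAATC", "CGAG", "CGAT", "CGCTTCAG", "CGTATACGC", "CGTATACGTGT", "CGTATCC", "CGTATCTTGCC"
Leaf count: 12

12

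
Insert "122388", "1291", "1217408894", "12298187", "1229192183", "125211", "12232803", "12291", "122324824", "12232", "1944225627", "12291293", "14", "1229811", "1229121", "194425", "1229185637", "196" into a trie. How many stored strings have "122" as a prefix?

11

Walk to "122"; the words in its subtree are exactly those with that prefix.
Words under "122": 12232, 122324824, 12232803, 122388, 12291, 1229121, 12291293, 1229185637, 1229192183, 1229811, 12298187
Count: 11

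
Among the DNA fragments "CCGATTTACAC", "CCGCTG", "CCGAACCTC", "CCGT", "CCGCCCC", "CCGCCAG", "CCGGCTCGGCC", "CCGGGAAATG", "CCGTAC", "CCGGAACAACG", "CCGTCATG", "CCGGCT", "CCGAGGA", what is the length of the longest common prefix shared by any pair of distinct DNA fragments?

6

Look for the deepest trie node that still has at least two words in its subtree.
"CCGGCT" and "CCGGCTCGGCC" agree on "CCGGCT" (6 characters) before diverging; nothing deeper is shared.
Longest shared-prefix length: 6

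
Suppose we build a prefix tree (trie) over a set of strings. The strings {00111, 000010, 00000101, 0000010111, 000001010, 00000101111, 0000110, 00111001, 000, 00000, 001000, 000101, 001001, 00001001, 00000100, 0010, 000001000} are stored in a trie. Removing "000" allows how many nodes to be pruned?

0

Walk "000" from the leaf back toward the root, removing each node that no remaining word uses.
Every node on "000" is still needed (e.g. by "000010"), so nothing is freed.
Nodes removed: 0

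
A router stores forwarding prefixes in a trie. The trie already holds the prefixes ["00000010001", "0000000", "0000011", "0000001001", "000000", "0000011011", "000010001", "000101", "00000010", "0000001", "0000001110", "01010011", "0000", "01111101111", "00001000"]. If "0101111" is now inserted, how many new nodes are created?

"0101" is already a path in the trie; the remaining "111" must be added.
Each of the 3 remaining characters creates one node.

3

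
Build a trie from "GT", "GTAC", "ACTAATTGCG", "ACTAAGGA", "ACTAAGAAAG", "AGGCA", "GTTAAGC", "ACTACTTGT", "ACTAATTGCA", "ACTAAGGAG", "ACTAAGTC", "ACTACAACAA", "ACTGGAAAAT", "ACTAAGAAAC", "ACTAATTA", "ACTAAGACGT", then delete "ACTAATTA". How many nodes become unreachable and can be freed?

1

Walk "ACTAATTA" from the leaf back toward the root, removing each node that no remaining word uses.
The suffix "A" (1 node) is used only by "ACTAATTA"; the node for "ACTAATT" still has the child "G", so pruning stops there.
Nodes removed: 1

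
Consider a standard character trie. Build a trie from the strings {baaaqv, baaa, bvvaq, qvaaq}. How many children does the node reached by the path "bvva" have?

The children of the "bvva" node are the distinct next characters among strings starting with "bvva".
Characters that immediately follow "bvva" among the stored strings: {q}.
That node has 1 child edge.

1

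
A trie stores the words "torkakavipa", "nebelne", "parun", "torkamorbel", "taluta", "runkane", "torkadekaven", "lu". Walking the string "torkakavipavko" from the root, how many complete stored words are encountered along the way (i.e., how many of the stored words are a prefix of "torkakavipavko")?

1

Traverse "torkakavipavko" character by character; count nodes along the way that are marked as word ends.
Prefixes of the query that are stored words: "torkakavipa"
Count: 1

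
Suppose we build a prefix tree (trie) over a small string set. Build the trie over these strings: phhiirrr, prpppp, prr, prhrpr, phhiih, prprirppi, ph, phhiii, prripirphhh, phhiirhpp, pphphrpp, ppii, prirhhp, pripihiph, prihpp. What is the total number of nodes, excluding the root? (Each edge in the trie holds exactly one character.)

Count nodes per top-level branch (shared prefixes stored once):
  'p'-branch (ph, phhiih, phhiii, phhiirhpp, phhiirrr, pphphrpp, ppii, prhrpr, prihpp, pripihiph, prirhhp, prpppp, prprirppi, prr, prripirphhh): 60 nodes
Sum: 60

60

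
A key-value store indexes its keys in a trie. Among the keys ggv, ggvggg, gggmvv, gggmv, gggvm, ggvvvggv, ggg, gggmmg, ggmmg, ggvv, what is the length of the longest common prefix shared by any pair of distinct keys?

5

Equivalently: take the maximum, over all pairs, of their longest common prefix length.
e.g. "gggmv" and "gggmvv" share the prefix "gggmv" of length 5; no pair shares a longer one.
Longest shared-prefix length: 5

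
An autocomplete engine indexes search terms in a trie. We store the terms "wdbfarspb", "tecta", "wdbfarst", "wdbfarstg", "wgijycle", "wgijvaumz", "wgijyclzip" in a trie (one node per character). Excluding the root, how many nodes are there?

31

Count nodes per top-level branch (shared prefixes stored once):
  't'-branch (tecta): 5 nodes
  'w'-branch (wdbfarspb, wdbfarst, wdbfarstg, wgijvaumz, wgijycle, wgijyclzip): 26 nodes
Sum: 31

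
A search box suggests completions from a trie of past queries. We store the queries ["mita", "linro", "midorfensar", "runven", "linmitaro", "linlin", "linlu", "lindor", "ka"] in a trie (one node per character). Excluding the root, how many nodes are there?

For each word, the new-node count is its length minus the longest prefix already in the trie:
  "mita" → 4 new (m, i, t, a)
  "linro" → 5 new (l, i, n, r, o)
  "midorfensar" → prefix "mi" already present; 9 new (d, o, r, f, e, n, s, a, r)
  "runven" → 6 new (r, u, n, v, e, n)
  "linmitaro" → prefix "lin" already present; 6 new (m, i, t, a, r, o)
  "linlin" → prefix "lin" already present; 3 new (l, i, n)
  "linlu" → prefix "linl" already present; 1 new (u)
  "lindor" → prefix "lin" already present; 3 new (d, o, r)
  "ka" → 2 new (k, a)
Total nodes = 4 + 5 + 9 + 6 + 6 + 3 + 1 + 3 + 2 = 39

39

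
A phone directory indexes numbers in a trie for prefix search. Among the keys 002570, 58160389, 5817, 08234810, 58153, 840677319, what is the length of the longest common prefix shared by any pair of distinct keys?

The deepest shared node is where two words last agree before diverging.
"58153" and "58160389" agree on "581" (3 characters) before diverging; nothing deeper is shared.
Longest shared-prefix length: 3

3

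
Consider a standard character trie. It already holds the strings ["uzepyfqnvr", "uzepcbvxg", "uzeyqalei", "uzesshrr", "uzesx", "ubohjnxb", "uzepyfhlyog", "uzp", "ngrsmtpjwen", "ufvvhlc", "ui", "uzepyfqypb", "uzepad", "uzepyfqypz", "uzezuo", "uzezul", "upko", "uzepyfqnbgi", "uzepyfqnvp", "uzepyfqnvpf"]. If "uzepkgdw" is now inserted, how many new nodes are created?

4

Walking "uzepkgdw" from the root, the first 4 characters ("uzep") follow existing edges; "k" is the first miss.
So 8 − 4 = 4 new nodes.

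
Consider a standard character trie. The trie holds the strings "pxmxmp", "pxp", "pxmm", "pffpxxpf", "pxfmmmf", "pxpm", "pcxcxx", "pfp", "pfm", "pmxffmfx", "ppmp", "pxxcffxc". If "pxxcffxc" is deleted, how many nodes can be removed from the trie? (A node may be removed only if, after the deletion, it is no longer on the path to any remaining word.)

Walk "pxxcffxc" from the leaf back toward the root, removing each node that no remaining word uses.
The suffix "xcffxc" (6 nodes) is used only by "pxxcffxc"; the node for "px" still has the child "m", so pruning stops there.
Nodes removed: 6

6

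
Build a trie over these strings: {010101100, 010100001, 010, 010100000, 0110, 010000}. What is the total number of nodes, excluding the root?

Trie structure (* marks end of a word):
(root)
└─ 0
   └─ 1
      ├─ 0 *
      │  ├─ 0
      │  │  └─ 0
      │  │     └─ 0 *
      │  └─ 1
      │     └─ 0
      │        ├─ 0
      │        │  └─ 0
      │        │     └─ 0
      │        │        ├─ 0 *
      │        │        └─ 1 *
      │        └─ 1
      │           └─ 1
      │              └─ 0
      │                 └─ 0 *
      └─ 1
         └─ 0 *
Counting every labelled node above: 19.

19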